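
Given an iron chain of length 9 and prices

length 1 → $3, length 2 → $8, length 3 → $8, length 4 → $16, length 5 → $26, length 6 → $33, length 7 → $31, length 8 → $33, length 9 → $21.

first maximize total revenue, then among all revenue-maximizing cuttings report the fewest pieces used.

Build r[k] bottom-up: r[k] = max over allowed piece i of (p[i] + r[k−i]).
r[1] = 3
r[2] = max(3+3, 8+0) = 8
r[3] = max(3+8, 8+3, 8+0) = 11
r[4] = max(3+11, 8+8, 8+3, 16+0) = 16
r[5] = max(3+16, 8+11, 8+8, 16+3, 26+0) = 26
r[6] = max(3+26, 8+16, 8+11, 16+8, 26+3, 33+0) = 33
r[7] = max(3+33, 8+26, 8+16, …, 33+3, 31+0) = 36
r[8] = max(3+36, 8+33, 8+26, …, 31+3, 33+0) = 41
r[9] = max(3+41, 8+36, 8+33, …, 33+3, 21+0) = 44
Maximum revenue is $44.
Now minimize piece count subject to staying optimal: for each k, pieces[k] = 1 + min over i with p[i]+r[k−i]=r[k] of pieces[k−i].
pieces[6] = 1
pieces[7] = 2
pieces[8] = 2
pieces[9] = 3

3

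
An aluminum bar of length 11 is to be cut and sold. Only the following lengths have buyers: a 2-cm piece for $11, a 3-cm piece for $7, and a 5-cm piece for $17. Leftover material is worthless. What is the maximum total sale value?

55

Let r[k] be the best obtainable value from length k. For each k, try every first piece i and keep the best of price[i] + r[k−i].
r[1] = 0
r[2] = 11
r[3] = 11
r[4] = 22  (first piece 2, then r[2]=11)
r[5] = 22
r[6] = 33  (first piece 2, then r[4]=22)
r[7] = 33
r[8] = 44  (first piece 2, then r[6]=33)
r[9] = 44
r[10] = 55  (first piece 2, then r[8]=44)
r[11] = 55
One optimal cutting: pieces 2 + 2 + 2 + 2 + 2 with 1 cm of scrap → $55.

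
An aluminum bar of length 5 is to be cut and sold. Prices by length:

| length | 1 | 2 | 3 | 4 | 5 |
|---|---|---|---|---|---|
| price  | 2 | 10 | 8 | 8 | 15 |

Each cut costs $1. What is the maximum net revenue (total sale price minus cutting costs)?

Let v[k] be the best obtainable value from length k. For each k, try every first piece i and keep the best of price[i] + v[k−i] minus the 1 cut fee when i<k.
v[1] = 2
v[2] = max(2+2-1, 10+0) = 10
v[3] = max(2+10-1, 10+2-1, 8+0) = 11
v[4] = max(2+11-1, 10+10-1, 8+2-1, 8+0) = 19
v[5] = max(2+19-1, 10+11-1, 8+10-1, 8+2-1, 15+0) = 20
One optimal plan: pieces 2 + 2 + 1 (2 cuts) → $22 − $2 = $20.

20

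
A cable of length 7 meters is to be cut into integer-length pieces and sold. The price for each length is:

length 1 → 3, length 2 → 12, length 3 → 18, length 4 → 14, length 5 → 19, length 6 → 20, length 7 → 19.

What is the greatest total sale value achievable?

42

Build R[k] bottom-up: R[k] = max over allowed piece i of (p[i] + R[k−i]).
R[1] = 3
R[2] = max(3+3, 12+0) = 12
R[3] = max(3+12, 12+3, 18+0) = 18
R[4] = max(3+18, 12+12, 18+3, 14+0) = 24
R[5] = max(3+24, 12+18, 18+12, 14+3, 19+0) = 30
R[6] = max(3+30, 12+24, 18+18, 14+12, 19+3, 20+0) = 36
R[7] = max(3+36, 12+30, 18+24, …, 20+3, 19+0) = 42
One optimal cutting: 3 + 2 + 2 → 18 + 12 + 12 = 42.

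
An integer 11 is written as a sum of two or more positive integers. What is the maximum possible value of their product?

54

Fill P[k] for k=2..11: at each k try every first piece i and multiply by the better of (k−i) uncut or P[k−i].
P[2] = 1×max(1,0) = 1×1 = 1
P[3] = 1×max(2,1) = 1×2 = 2
P[4] = 2×max(2,1) = 2×2 = 4
P[5] = 2×max(3,2) = 2×3 = 6
P[6] = 3×max(3,2) = 3×3 = 9
P[7] = 2×max(5,6) = 2×6 = 12
P[8] = 2×max(6,9) = 2×9 = 18
P[9] = 3×max(6,9) = 3×9 = 27
P[10] = 2×max(8,18) = 2×18 = 36
P[11] = 2×max(9,27) = 2×27 = 54
One optimal split: 3 + 3 + 3 + 2; product 3×3×3×2 = 54.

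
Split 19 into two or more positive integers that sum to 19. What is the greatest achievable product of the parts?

972

Define m[k] = max over 1≤i<k of i · max(k−i, m[k−i]); the inner max lets the remainder stay uncut if that's better.
m[2] = 1*max(1,0) = 1*1 = 1
m[3] = 1*max(2,1) = 1*2 = 2
m[4] = 2*max(2,1) = 2*2 = 4
m[5] = 2*max(3,2) = 2*3 = 6
m[6] = 3*max(3,2) = 3*3 = 9
m[7] = 2*max(5,6) = 2*6 = 12
m[8] = 2*max(6,9) = 2*9 = 18
m[9] = 3*max(6,9) = 3*9 = 27
m[10] = 2*max(8,18) = 2*18 = 36
m[11] = 2*max(9,27) = 2*27 = 54
m[12] = 3*max(9,27) = 3*27 = 81
m[13] = 2*max(11,54) = 2*54 = 108
m[14] = 2*max(12,81) = 2*81 = 162
m[15] = 3*max(12,81) = 3*81 = 243
m[16] = 2*max(14,162) = 2*162 = 324
m[17] = 2*max(15,243) = 2*243 = 486
m[18] = 3*max(15,243) = 3*243 = 729
m[19] = 2*max(17,486) = 2*486 = 972
One optimal split: 3 + 3 + 3 + 3 + 3 + 2 + 2; product 3*3*3*3*3*2*2 = 972.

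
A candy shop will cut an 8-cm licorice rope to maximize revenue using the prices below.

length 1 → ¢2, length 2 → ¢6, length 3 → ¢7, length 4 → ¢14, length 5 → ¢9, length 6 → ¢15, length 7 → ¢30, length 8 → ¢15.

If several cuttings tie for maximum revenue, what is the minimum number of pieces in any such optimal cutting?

2

Build r[k] bottom-up: r[k] = max over allowed piece i of (p[i] + r[k−i]).
r[1] = 2
r[2] = max(2+2, 6+0) = 6
r[3] = max(2+6, 6+2, 7+0) = 8
r[4] = max(2+8, 6+6, 7+2, 14+0) = 14
r[5] = max(2+14, 6+8, 7+6, 14+2, 9+0) = 16
r[6] = max(2+16, 6+14, 7+8, 14+6, 9+2, 15+0) = 20
r[7] = max(2+20, 6+16, 7+14, …, 15+2, 30+0) = 30
r[8] = max(2+30, 6+20, 7+16, …, 30+2, 15+0) = 32
Maximum revenue is ¢32.
Now minimize piece count subject to staying optimal: for each k, pieces[k] = 1 + min over i with p[i]+r[k−i]=r[k] of pieces[k−i].
pieces[5] = 2
pieces[6] = 2
pieces[7] = 1
pieces[8] = 2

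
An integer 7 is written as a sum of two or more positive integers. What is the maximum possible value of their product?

12

Fill prod[k] for k=2..7: at each k try every first piece i and multiply by the better of (k−i) uncut or prod[k−i].
prod[2] = 1*max(1,0) = 1*1 = 1
prod[3] = 1*max(2,1) = 1*2 = 2
prod[4] = 2*max(2,1) = 2*2 = 4
prod[5] = 2*max(3,2) = 2*3 = 6
prod[6] = 3*max(3,2) = 3*3 = 9
prod[7] = 2*max(5,6) = 2*6 = 12
One optimal split: 3 + 2 + 2; product 3*2*2 = 12.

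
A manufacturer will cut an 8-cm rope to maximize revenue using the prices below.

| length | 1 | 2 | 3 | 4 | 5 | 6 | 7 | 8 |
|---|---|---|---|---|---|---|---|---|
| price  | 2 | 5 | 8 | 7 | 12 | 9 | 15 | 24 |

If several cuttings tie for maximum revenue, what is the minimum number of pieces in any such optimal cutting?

Let r[k] be the best obtainable value from length k. For each k, try every first piece i and keep the best of price[i] + r[k−i].
r[1] = 2
r[2] = 5
r[3] = 8
r[4] = 10  (first piece 1, then r[3]=8)
r[5] = 13  (first piece 2, then r[3]=8)
r[6] = 16  (first piece 3, then r[3]=8)
r[7] = 18  (first piece 1, then r[6]=16)
r[8] = 24
Maximum revenue is $24.
Now minimize piece count subject to staying optimal: for each k, pieces[k] = 1 + min over i with p[i]+r[k−i]=r[k] of pieces[k−i].
pieces[5] = 2
pieces[6] = 2
pieces[7] = 3
pieces[8] = 1

1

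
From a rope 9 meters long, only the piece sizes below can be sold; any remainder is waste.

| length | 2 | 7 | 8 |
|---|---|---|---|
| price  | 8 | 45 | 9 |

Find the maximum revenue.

53

Build r[k] bottom-up: r[k] = max over allowed piece i of (p[i] + r[k−i]).
r[1] = 0
r[2] = 8
r[3] = 8
r[4] = 16  (first piece 2, then r[2]=8)
r[5] = 16
r[6] = 24  (first piece 2, then r[4]=16)
r[7] = max(8+16, 45+0) = 45
r[8] = max(8+24, 45+0, 9+0) = 45
r[9] = max(8+45, 45+8, 9+0) = 53
One optimal cutting: 7 + 2 → 53.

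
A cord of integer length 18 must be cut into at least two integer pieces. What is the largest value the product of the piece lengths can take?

729

Let prod[k] be the best product for length k (with at least one cut). For each first piece i, the rest contributes max(k−i, prod[k−i]).
prod[2] = 1×max(1,0) = 1×1 = 1
prod[3] = 1×max(2,1) = 1×2 = 2
prod[4] = 2×max(2,1) = 2×2 = 4
prod[5] = 2×max(3,2) = 2×3 = 6
prod[6] = 3×max(3,2) = 3×3 = 9
prod[7] = 2×max(5,6) = 2×6 = 12
prod[8] = 2×max(6,9) = 2×9 = 18
prod[9] = 3×max(6,9) = 3×9 = 27
prod[10] = 2×max(8,18) = 2×18 = 36
prod[11] = 2×max(9,27) = 2×27 = 54
prod[12] = 3×max(9,27) = 3×27 = 81
prod[13] = 2×max(11,54) = 2×54 = 108
prod[14] = 2×max(12,81) = 2×81 = 162
prod[15] = 3×max(12,81) = 3×81 = 243
prod[16] = 2×max(14,162) = 2×162 = 324
prod[17] = 2×max(15,243) = 2×243 = 486
prod[18] = 3×max(15,243) = 3×243 = 729
One optimal split: 3 + 3 + 3 + 3 + 3 + 3; product 3×3×3×3×3×3 = 729.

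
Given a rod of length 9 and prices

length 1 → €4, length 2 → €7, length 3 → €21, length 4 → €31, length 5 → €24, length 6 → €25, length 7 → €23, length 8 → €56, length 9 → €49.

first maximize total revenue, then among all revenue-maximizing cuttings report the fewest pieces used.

Consider every possible first cut. r[k] is the best of p[i]+r[k−i] over all sellable i≤k.
r[1] = 4
r[2] = 8  (first piece 1, then r[1]=4)
r[3] = 21
r[4] = 31
r[5] = 35  (first piece 1, then r[4]=31)
r[6] = 42  (first piece 3, then r[3]=21)
r[7] = 52  (first piece 3, then r[4]=31)
r[8] = 62  (first piece 4, then r[4]=31)
r[9] = 66  (first piece 1, then r[8]=62)
Maximum revenue is €66.
Now minimize piece count subject to staying optimal: for each k, pieces[k] = 1 + min over i with p[i]+r[k−i]=r[k] of pieces[k−i].
pieces[6] = 2
pieces[7] = 2
pieces[8] = 2
pieces[9] = 3

3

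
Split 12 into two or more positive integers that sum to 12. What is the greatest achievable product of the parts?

Fill f[k] for k=2..12: at each k try every first piece i and multiply by the better of (k−i) uncut or f[k−i].
f[2] = 1·max(1,0) = 1·1 = 1
f[3] = max(1·2, 2·1) = 2
f[4] = max(1·3, 2·2, 3·1) = 4
f[5] = max(1·4, 2·3, 3·2, 4·1) = 6
f[6] = max(1·6, 2·4, 3·3, 4·2, 5·1) = 9
f[7] = max(1·9, 2·6, 3·4, 4·3, 5·2, 6·1) = 12
f[8] = max(1·12, 2·9, 3·6, …, 6·2, 7·1) = 18
f[9] = max(1·18, 2·12, 3·9, …, 7·2, 8·1) = 27
f[10] = max(1·27, 2·18, 3·12, …, 8·2, 9·1) = 36
f[11] = max(1·36, 2·27, 3·18, …, 9·2, 10·1) = 54
f[12] = max(1·54, 2·36, 3·27, …, 10·2, 11·1) = 81
One optimal split: 3 + 3 + 3 + 3; product 3·3·3·3 = 81.

81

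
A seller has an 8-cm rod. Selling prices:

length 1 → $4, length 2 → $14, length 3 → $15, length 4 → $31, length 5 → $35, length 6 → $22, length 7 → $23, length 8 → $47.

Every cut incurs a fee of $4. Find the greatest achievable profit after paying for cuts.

Build r[k] bottom-up: r[k] = max over allowed piece i of (p[i] + r[k−i]) − 4 per cut.
r[1] = 4
r[2] = 14
r[3] = 15
r[4] = 31
r[5] = 35
r[6] = 41  (first piece 2, then r[4]=31)
r[7] = 45  (first piece 2, then r[5]=35)
r[8] = 58  (first piece 4, then r[4]=31)
One optimal plan: pieces 4 + 4 (1 cut) → $62 − $4 = $58.

58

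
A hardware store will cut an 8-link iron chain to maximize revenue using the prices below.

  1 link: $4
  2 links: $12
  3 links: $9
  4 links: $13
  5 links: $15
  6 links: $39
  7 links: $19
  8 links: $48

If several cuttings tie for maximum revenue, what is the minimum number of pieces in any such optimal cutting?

Build r[k] bottom-up: r[k] = max over allowed piece i of (p[i] + r[k−i]).
r[1] = 4
r[2] = 12
r[3] = 16  (first piece 1, then r[2]=12)
r[4] = 24  (first piece 2, then r[2]=12)
r[5] = 28  (first piece 1, then r[4]=24)
r[6] = 39
r[7] = 43  (first piece 1, then r[6]=39)
r[8] = 51  (first piece 2, then r[6]=39)
Maximum revenue is $51.
Now minimize piece count subject to staying optimal: for each k, pieces[k] = 1 + min over i with p[i]+r[k−i]=r[k] of pieces[k−i].
pieces[5] = 3
pieces[6] = 1
pieces[7] = 2
pieces[8] = 2

2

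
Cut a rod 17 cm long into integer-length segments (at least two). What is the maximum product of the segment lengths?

486

Fill m[k] for k=2..17: at each k try every first piece i and multiply by the better of (k−i) uncut or m[k−i].
Small cases: m[2]=1, m[3]=2, m[4]=4, m[5]=6, m[6]=9, m[7]=12, m[8]=18, m[9]=27, m[10]=36, m[11]=54.
m[12] = 3*max(9,27) = 3*27 = 81
m[13] = 2*max(11,54) = 2*54 = 108
m[14] = 2*max(12,81) = 2*81 = 162
m[15] = 3*max(12,81) = 3*81 = 243
m[16] = 2*max(14,162) = 2*162 = 324
m[17] = 2*max(15,243) = 2*243 = 486
One optimal split: 3 + 3 + 3 + 3 + 3 + 2; product 3*3*3*3*3*2 = 486.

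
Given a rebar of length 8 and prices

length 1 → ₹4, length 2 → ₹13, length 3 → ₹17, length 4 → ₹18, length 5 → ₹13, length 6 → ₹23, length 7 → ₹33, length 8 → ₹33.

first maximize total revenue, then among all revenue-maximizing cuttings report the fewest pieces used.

Let r[k] be the best obtainable value from length k. For each k, try every first piece i and keep the best of price[i] + r[k−i].
r[1] = 4
r[2] = 13
r[3] = 17  (first piece 1, then r[2]=13)
r[4] = 26  (first piece 2, then r[2]=13)
r[5] = 30  (first piece 1, then r[4]=26)
r[6] = 39  (first piece 2, then r[4]=26)
r[7] = 43  (first piece 1, then r[6]=39)
r[8] = 52  (first piece 2, then r[6]=39)
Maximum revenue is ₹52.
Now minimize piece count subject to staying optimal: for each k, pieces[k] = 1 + min over i with p[i]+r[k−i]=r[k] of pieces[k−i].
pieces[5] = 2
pieces[6] = 3
pieces[7] = 3
pieces[8] = 4

4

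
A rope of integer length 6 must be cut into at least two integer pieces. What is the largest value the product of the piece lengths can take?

9

Let f[k] be the best product for length k (with at least one cut). For each first piece i, the rest contributes max(k−i, f[k−i]).
f[2] = 1·max(1,0) = 1·1 = 1
f[3] = 1·max(2,1) = 1·2 = 2
f[4] = 2·max(2,1) = 2·2 = 4
f[5] = 2·max(3,2) = 2·3 = 6
f[6] = 3·max(3,2) = 3·3 = 9
One optimal split: 3 + 3; product 3·3 = 9.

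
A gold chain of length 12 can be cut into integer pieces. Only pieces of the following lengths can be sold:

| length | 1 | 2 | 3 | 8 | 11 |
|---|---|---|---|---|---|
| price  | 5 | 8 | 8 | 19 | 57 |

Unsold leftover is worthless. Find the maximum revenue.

62

Let f[k] be the best obtainable value from length k. For each k, try every first piece i and keep the best of price[i] + f[k−i].
f[1] = 5
f[2] = 10  (first piece 1, then f[1]=5)
f[3] = 15  (first piece 1, then f[2]=10)
f[4] = 20  (first piece 1, then f[3]=15)
f[5] = 25  (first piece 1, then f[4]=20)
f[6] = 30  (first piece 1, then f[5]=25)
f[7] = 35  (first piece 1, then f[6]=30)
f[8] = 40  (first piece 1, then f[7]=35)
f[9] = 45  (first piece 1, then f[8]=40)
f[10] = 50  (first piece 1, then f[9]=45)
f[11] = 57
f[12] = 62  (first piece 1, then f[11]=57)
One optimal cutting: 11 + 1 → $62.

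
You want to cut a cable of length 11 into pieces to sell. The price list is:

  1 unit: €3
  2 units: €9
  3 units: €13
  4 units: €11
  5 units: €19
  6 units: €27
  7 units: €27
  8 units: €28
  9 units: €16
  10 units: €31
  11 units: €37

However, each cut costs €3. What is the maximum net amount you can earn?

43

Let net[k] be the best obtainable value from length k. For each k, try every first piece i and keep the best of price[i] + net[k−i] minus the 3 cut fee when i<k.
net[1] = 3
net[2] = max(3+3-3, 9+0) = 9
net[3] = max(3+9-3, 9+3-3, 13+0) = 13
net[4] = max(3+13-3, 9+9-3, 13+3-3, 11+0) = 15
net[5] = max(3+15-3, 9+13-3, 13+9-3, 11+3-3, 19+0) = 19
net[6] = max(3+19-3, 9+15-3, 13+13-3, 11+9-3, 19+3-3, 27+0) = 27
net[7] = max(3+27-3, 9+19-3, 13+15-3, …, 27+3-3, 27+0) = 27
net[8] = max(3+27-3, 9+27-3, 13+19-3, …, 27+3-3, 28+0) = 33
net[9] = max(3+33-3, 9+27-3, 13+27-3, …, 28+3-3, 16+0) = 37
net[10] = max(3+37-3, 9+33-3, 13+27-3, …, 16+3-3, 31+0) = 39
net[11] = max(3+39-3, 9+37-3, 13+33-3, …, 31+3-3, 37+0) = 43
One optimal plan: pieces 6 + 3 + 2 (2 cuts) → €49 − €6 = €43.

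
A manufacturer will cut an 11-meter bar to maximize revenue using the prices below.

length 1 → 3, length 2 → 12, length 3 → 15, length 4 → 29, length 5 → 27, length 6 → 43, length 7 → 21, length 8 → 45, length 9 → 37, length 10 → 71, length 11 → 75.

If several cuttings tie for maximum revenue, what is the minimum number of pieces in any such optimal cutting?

Build r[k] bottom-up: r[k] = max over allowed piece i of (p[i] + r[k−i]).
r[1] = 3
r[2] = max(3+3, 12+0) = 12
r[3] = max(3+12, 12+3, 15+0) = 15
r[4] = max(3+15, 12+12, 15+3, 29+0) = 29
r[5] = max(3+29, 12+15, 15+12, 29+3, 27+0) = 32
r[6] = max(3+32, 12+29, 15+15, 29+12, 27+3, 43+0) = 43
r[7] = max(3+43, 12+32, 15+29, …, 43+3, 21+0) = 46
r[8] = max(3+46, 12+43, 15+32, …, 21+3, 45+0) = 58
r[9] = max(3+58, 12+46, 15+43, …, 45+3, 37+0) = 61
r[10] = max(3+61, 12+58, 15+46, …, 37+3, 71+0) = 72
r[11] = max(3+72, 12+61, 15+58, …, 71+3, 75+0) = 75
Maximum revenue is 75.
Now minimize piece count subject to staying optimal: for each k, pieces[k] = 1 + min over i with p[i]+r[k−i]=r[k] of pieces[k−i].
pieces[8] = 2
pieces[9] = 3
pieces[10] = 2
pieces[11] = 1

1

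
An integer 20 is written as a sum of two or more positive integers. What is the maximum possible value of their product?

Let g[k] be the best product for length k (with at least one cut). For each first piece i, the rest contributes max(k−i, g[k−i]).
Small cases: g[2]=1, g[3]=2, g[4]=4, g[5]=6, g[6]=9, g[7]=12, g[8]=18, g[9]=27, g[10]=36, g[11]=54, g[12]=81, g[13]=108, g[14]=162.
g[15] = 3*max(12,81) = 3*81 = 243
g[16] = 2*max(14,162) = 2*162 = 324
g[17] = 2*max(15,243) = 2*243 = 486
g[18] = 3*max(15,243) = 3*243 = 729
g[19] = 2*max(17,486) = 2*486 = 972
g[20] = 2*max(18,729) = 2*729 = 1458
One optimal split: 3 + 3 + 3 + 3 + 3 + 3 + 2; product 3*3*3*3*3*3*2 = 1458.

1458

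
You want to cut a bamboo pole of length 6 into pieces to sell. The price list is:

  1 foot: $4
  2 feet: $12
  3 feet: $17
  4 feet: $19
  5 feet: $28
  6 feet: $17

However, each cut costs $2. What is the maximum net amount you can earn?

Build net[k] bottom-up: net[k] = max over allowed piece i of (p[i] + net[k−i]) − 2 per cut.
net[1] = 4
net[2] = max(4+4-2, 12+0) = 12
net[3] = max(4+12-2, 12+4-2, 17+0) = 17
net[4] = max(4+17-2, 12+12-2, 17+4-2, 19+0) = 22
net[5] = max(4+22-2, 12+17-2, 17+12-2, 19+4-2, 28+0) = 28
net[6] = max(4+28-2, 12+22-2, 17+17-2, 19+12-2, 28+4-2, 17+0) = 32
One optimal plan: pieces 2 + 2 + 2 (2 cuts) → $36 − $4 = $32.

32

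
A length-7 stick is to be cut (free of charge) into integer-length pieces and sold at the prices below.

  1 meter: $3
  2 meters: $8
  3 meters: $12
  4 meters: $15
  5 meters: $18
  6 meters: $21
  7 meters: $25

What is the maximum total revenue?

Consider every possible first cut. R[k] is the best of p[i]+R[k−i] over all sellable i≤k.
R[1] = 3
R[2] = 8
R[3] = 12
R[4] = 16  (first piece 2, then R[2]=8)
R[5] = 20  (first piece 2, then R[3]=12)
R[6] = 24  (first piece 2, then R[4]=16)
R[7] = 28  (first piece 2, then R[5]=20)
One optimal cutting: 3 + 2 + 2 → $12 + $8 + $8 = $28.

28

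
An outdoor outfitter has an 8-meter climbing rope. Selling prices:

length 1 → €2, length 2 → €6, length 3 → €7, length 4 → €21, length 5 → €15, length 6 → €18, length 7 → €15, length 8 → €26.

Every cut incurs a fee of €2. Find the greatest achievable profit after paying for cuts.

Build v[k] bottom-up: v[k] = max over allowed piece i of (p[i] + v[k−i]) − 2 per cut.
v[1] = 2
v[2] = max(2+2-2, 6+0) = 6
v[3] = max(2+6-2, 6+2-2, 7+0) = 7
v[4] = max(2+7-2, 6+6-2, 7+2-2, 21+0) = 21
v[5] = max(2+21-2, 6+7-2, 7+6-2, 21+2-2, 15+0) = 21
v[6] = max(2+21-2, 6+21-2, 7+7-2, 21+6-2, 15+2-2, 18+0) = 25
v[7] = max(2+25-2, 6+21-2, 7+21-2, …, 18+2-2, 15+0) = 26
v[8] = max(2+26-2, 6+25-2, 7+21-2, …, 15+2-2, 26+0) = 40
One optimal plan: pieces 4 + 4 (1 cut) → €42 − €2 = €40.

40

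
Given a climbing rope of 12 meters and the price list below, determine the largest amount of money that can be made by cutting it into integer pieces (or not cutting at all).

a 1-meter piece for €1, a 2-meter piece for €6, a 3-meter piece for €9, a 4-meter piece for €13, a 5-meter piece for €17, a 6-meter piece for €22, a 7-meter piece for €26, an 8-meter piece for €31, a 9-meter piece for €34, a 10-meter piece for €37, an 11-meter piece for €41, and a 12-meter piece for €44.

Let r[k] be the best obtainable value from length k. For each k, try every first piece i and keep the best of price[i] + r[k−i].
r[1] = 1
r[2] = max(1+1, 6+0) = 6
r[3] = max(1+6, 6+1, 9+0) = 9
r[4] = max(1+9, 6+6, 9+1, 13+0) = 13
r[5] = max(1+13, 6+9, 9+6, 13+1, 17+0) = 17
r[6] = max(1+17, 6+13, 9+9, 13+6, 17+1, 22+0) = 22
r[7] = max(1+22, 6+17, 9+13, …, 22+1, 26+0) = 26
r[8] = max(1+26, 6+22, 9+17, …, 26+1, 31+0) = 31
r[9] = max(1+31, 6+26, 9+22, …, 31+1, 34+0) = 34
r[10] = max(1+34, 6+31, 9+26, …, 34+1, 37+0) = 37
r[11] = max(1+37, 6+34, 9+31, …, 37+1, 41+0) = 41
r[12] = max(1+41, 6+37, 9+34, …, 41+1, 44+0) = 44
One optimal cutting: 8 + 4 → €31 + €13 = €44.

44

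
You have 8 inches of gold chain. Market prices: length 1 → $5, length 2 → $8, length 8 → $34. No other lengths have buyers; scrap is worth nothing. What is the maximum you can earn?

40

Consider every possible first cut. r[k] is the best of p[i]+r[k−i] over all sellable i≤k.
r[1] = 5
r[2] = max(5+5, 8+0) = 10
r[3] = max(5+10, 8+5) = 15
r[4] = max(5+15, 8+10) = 20
r[5] = max(5+20, 8+15) = 25
r[6] = max(5+25, 8+20) = 30
r[7] = max(5+30, 8+25) = 35
r[8] = max(5+35, 8+30, 34+0) = 40
One optimal cutting: 1 + 1 + 1 + 1 + 1 + 1 + 1 + 1 → $40.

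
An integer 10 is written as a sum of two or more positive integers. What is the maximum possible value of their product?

Define prod[k] = max over 1≤i<k of i · max(k−i, prod[k−i]); the inner max lets the remainder stay uncut if that's better.
prod[2] = 1*max(1,0) = 1*1 = 1
prod[3] = 1*max(2,1) = 1*2 = 2
prod[4] = 2*max(2,1) = 2*2 = 4
prod[5] = 2*max(3,2) = 2*3 = 6
prod[6] = 3*max(3,2) = 3*3 = 9
prod[7] = 2*max(5,6) = 2*6 = 12
prod[8] = 2*max(6,9) = 2*9 = 18
prod[9] = 3*max(6,9) = 3*9 = 27
prod[10] = 2*max(8,18) = 2*18 = 36
One optimal split: 3 + 3 + 2 + 2; product 3*3*2*2 = 36.

36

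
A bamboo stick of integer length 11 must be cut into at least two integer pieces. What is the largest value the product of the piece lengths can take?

Define f[k] = max over 1≤i<k of i · max(k−i, f[k−i]); the inner max lets the remainder stay uncut if that's better.
f[2] = 1×max(1,0) = 1×1 = 1
f[3] = 1×max(2,1) = 1×2 = 2
f[4] = 2×max(2,1) = 2×2 = 4
f[5] = 2×max(3,2) = 2×3 = 6
f[6] = 3×max(3,2) = 3×3 = 9
f[7] = 2×max(5,6) = 2×6 = 12
f[8] = 2×max(6,9) = 2×9 = 18
f[9] = 3×max(6,9) = 3×9 = 27
f[10] = 2×max(8,18) = 2×18 = 36
f[11] = 2×max(9,27) = 2×27 = 54
One optimal split: 3 + 3 + 3 + 2; product 3×3×3×2 = 54.

54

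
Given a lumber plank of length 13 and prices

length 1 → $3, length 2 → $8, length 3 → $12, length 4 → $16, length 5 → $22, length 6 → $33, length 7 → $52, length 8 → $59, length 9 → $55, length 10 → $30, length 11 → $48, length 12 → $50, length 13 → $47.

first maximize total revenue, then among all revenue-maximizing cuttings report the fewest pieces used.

Build r[k] bottom-up: r[k] = max over allowed piece i of (p[i] + r[k−i]).
r[1] = 3
r[2] = max(3+3, 8+0) = 8
r[3] = max(3+8, 8+3, 12+0) = 12
r[4] = max(3+12, 8+8, 12+3, 16+0) = 16
r[5] = max(3+16, 8+12, 12+8, 16+3, 22+0) = 22
r[6] = max(3+22, 8+16, 12+12, 16+8, 22+3, 33+0) = 33
r[7] = max(3+33, 8+22, 12+16, …, 33+3, 52+0) = 52
r[8] = max(3+52, 8+33, 12+22, …, 52+3, 59+0) = 59
r[9] = max(3+59, 8+52, 12+33, …, 59+3, 55+0) = 62
r[10] = max(3+62, 8+59, 12+52, …, 55+3, 30+0) = 67
r[11] = max(3+67, 8+62, 12+59, …, 30+3, 48+0) = 71
r[12] = max(3+71, 8+67, 12+62, …, 48+3, 50+0) = 75
r[13] = max(3+75, 8+71, 12+67, …, 50+3, 47+0) = 85
Maximum revenue is $85.
Now minimize piece count subject to staying optimal: for each k, pieces[k] = 1 + min over i with p[i]+r[k−i]=r[k] of pieces[k−i].
pieces[10] = 2
pieces[11] = 2
pieces[12] = 2
pieces[13] = 2

2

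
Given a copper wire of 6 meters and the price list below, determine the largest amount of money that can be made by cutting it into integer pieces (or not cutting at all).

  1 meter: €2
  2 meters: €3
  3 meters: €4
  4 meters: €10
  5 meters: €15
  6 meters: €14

Consider every possible first cut. R[k] is the best of p[i]+R[k−i] over all sellable i≤k.
R[1] = 2
R[2] = max(2+2, 3+0) = 4
R[3] = max(2+4, 3+2, 4+0) = 6
R[4] = max(2+6, 3+4, 4+2, 10+0) = 10
R[5] = max(2+10, 3+6, 4+4, 10+2, 15+0) = 15
R[6] = max(2+15, 3+10, 4+6, 10+4, 15+2, 14+0) = 17
One optimal cutting: 5 + 1 → €15 + €2 = €17.

17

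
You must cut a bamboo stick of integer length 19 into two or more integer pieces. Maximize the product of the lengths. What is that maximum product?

972

Define prod[k] = max over 1≤i<k of i · max(k−i, prod[k−i]); the inner max lets the remainder stay uncut if that's better.
Small cases: prod[2]=1, prod[3]=2, prod[4]=4, prod[5]=6, prod[6]=9, prod[7]=12, prod[8]=18, prod[9]=27, prod[10]=36, prod[11]=54, prod[12]=81, prod[13]=108, prod[14]=162.
prod[15] = 3×max(12,81) = 3×81 = 243
prod[16] = 2×max(14,162) = 2×162 = 324
prod[17] = 2×max(15,243) = 2×243 = 486
prod[18] = 3×max(15,243) = 3×243 = 729
prod[19] = 2×max(17,486) = 2×486 = 972
One optimal split: 3 + 3 + 3 + 3 + 3 + 2 + 2; product 3×3×3×3×3×2×2 = 972.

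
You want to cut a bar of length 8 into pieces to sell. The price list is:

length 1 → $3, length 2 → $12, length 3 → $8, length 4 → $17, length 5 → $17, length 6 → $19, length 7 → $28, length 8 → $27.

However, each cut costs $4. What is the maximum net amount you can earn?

Build r[k] bottom-up: r[k] = max over allowed piece i of (p[i] + r[k−i]) − 4 per cut.
r[1] = 3
r[2] = max(3+3-4, 12+0) = 12
r[3] = max(3+12-4, 12+3-4, 8+0) = 11
r[4] = max(3+11-4, 12+12-4, 8+3-4, 17+0) = 20
r[5] = max(3+20-4, 12+11-4, 8+12-4, 17+3-4, 17+0) = 19
r[6] = max(3+19-4, 12+20-4, 8+11-4, 17+12-4, 17+3-4, 19+0) = 28
r[7] = max(3+28-4, 12+19-4, 8+20-4, …, 19+3-4, 28+0) = 28
r[8] = max(3+28-4, 12+28-4, 8+19-4, …, 28+3-4, 27+0) = 36
One optimal plan: pieces 2 + 2 + 2 + 2 (3 cuts) → $48 − $12 = $36.

36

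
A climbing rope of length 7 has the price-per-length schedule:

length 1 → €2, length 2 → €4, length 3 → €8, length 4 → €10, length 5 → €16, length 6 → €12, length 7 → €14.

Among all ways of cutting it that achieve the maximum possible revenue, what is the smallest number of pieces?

2

Consider every possible first cut. r[k] is the best of p[i]+r[k−i] over all sellable i≤k.
r[1] = 2
r[2] = max(2+2, 4+0) = 4
r[3] = max(2+4, 4+2, 8+0) = 8
r[4] = max(2+8, 4+4, 8+2, 10+0) = 10
r[5] = max(2+10, 4+8, 8+4, 10+2, 16+0) = 16
r[6] = max(2+16, 4+10, 8+8, 10+4, 16+2, 12+0) = 18
r[7] = max(2+18, 4+16, 8+10, …, 12+2, 14+0) = 20
Maximum revenue is €20.
Now minimize piece count subject to staying optimal: for each k, pieces[k] = 1 + min over i with p[i]+r[k−i]=r[k] of pieces[k−i].
pieces[4] = 1
pieces[5] = 1
pieces[6] = 2
pieces[7] = 2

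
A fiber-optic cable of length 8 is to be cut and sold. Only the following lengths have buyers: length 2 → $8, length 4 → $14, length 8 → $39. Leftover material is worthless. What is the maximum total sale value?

Build f[k] bottom-up: f[k] = max over allowed piece i of (p[i] + f[k−i]).
f[1] = 0
f[2] = 8
f[3] = 8
f[4] = max(8+8, 14+0) = 16
f[5] = max(8+8, 14+0) = 16
f[6] = max(8+16, 14+8) = 24
f[7] = max(8+16, 14+8) = 24
f[8] = max(8+24, 14+16, 39+0) = 39
One optimal cutting: 8 → $39.

39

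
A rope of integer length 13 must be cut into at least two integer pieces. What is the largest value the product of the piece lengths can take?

Fill m[k] for k=2..13: at each k try every first piece i and multiply by the better of (k−i) uncut or m[k−i].
m[2] = 1×max(1,0) = 1×1 = 1
m[3] = 1×max(2,1) = 1×2 = 2
m[4] = 2×max(2,1) = 2×2 = 4
m[5] = 2×max(3,2) = 2×3 = 6
m[6] = 3×max(3,2) = 3×3 = 9
m[7] = 2×max(5,6) = 2×6 = 12
m[8] = 2×max(6,9) = 2×9 = 18
m[9] = 3×max(6,9) = 3×9 = 27
m[10] = 2×max(8,18) = 2×18 = 36
m[11] = 2×max(9,27) = 2×27 = 54
m[12] = 3×max(9,27) = 3×27 = 81
m[13] = 2×max(11,54) = 2×54 = 108
One optimal split: 3 + 3 + 3 + 2 + 2; product 3×3×3×2×2 = 108.

108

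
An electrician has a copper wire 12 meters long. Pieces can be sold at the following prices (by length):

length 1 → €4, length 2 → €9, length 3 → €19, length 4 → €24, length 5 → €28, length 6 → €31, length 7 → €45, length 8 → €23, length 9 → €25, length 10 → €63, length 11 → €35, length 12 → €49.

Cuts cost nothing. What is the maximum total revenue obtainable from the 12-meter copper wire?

76

Let r[k] be the best obtainable value from length k. For each k, try every first piece i and keep the best of price[i] + r[k−i].
r[1] = 4
r[2] = 9
r[3] = 19
r[4] = 24
r[5] = 28  (first piece 1, then r[4]=24)
r[6] = 38  (first piece 3, then r[3]=19)
r[7] = 45
r[8] = 49  (first piece 1, then r[7]=45)
r[9] = 57  (first piece 3, then r[6]=38)
r[10] = 64  (first piece 3, then r[7]=45)
r[11] = 69  (first piece 4, then r[7]=45)
r[12] = 76  (first piece 3, then r[9]=57)
One optimal cutting: 3 + 3 + 3 + 3 → €19 + €19 + €19 + €19 = €76.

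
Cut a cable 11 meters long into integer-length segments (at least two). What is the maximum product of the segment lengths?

54

Define P[k] = max over 1≤i<k of i · max(k−i, P[k−i]); the inner max lets the remainder stay uncut if that's better.
P[2] = 1·max(1,0) = 1·1 = 1
P[3] = 1·max(2,1) = 1·2 = 2
P[4] = 2·max(2,1) = 2·2 = 4
P[5] = 2·max(3,2) = 2·3 = 6
P[6] = 3·max(3,2) = 3·3 = 9
P[7] = 2·max(5,6) = 2·6 = 12
P[8] = 2·max(6,9) = 2·9 = 18
P[9] = 3·max(6,9) = 3·9 = 27
P[10] = 2·max(8,18) = 2·18 = 36
P[11] = 2·max(9,27) = 2·27 = 54
One optimal split: 3 + 3 + 3 + 2; product 3·3·3·2 = 54.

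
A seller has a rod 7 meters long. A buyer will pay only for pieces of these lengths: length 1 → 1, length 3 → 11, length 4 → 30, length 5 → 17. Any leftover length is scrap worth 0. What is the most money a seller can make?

41

Build r[k] bottom-up: r[k] = max over allowed piece i of (p[i] + r[k−i]).
r[1] = 1
r[2] = 2  (first piece 1, then r[1]=1)
r[3] = 11
r[4] = 30
r[5] = 31  (first piece 1, then r[4]=30)
r[6] = 32  (first piece 1, then r[5]=31)
r[7] = 41  (first piece 3, then r[4]=30)
One optimal cutting: 4 + 3 → 41.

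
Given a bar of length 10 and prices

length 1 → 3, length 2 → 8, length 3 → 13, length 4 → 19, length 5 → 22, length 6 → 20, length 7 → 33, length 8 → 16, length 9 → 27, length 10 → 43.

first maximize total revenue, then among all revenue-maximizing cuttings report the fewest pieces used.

2

Let r[k] be the best obtainable value from length k. For each k, try every first piece i and keep the best of price[i] + r[k−i].
r[1] = 3
r[2] = max(3+3, 8+0) = 8
r[3] = max(3+8, 8+3, 13+0) = 13
r[4] = max(3+13, 8+8, 13+3, 19+0) = 19
r[5] = max(3+19, 8+13, 13+8, 19+3, 22+0) = 22
r[6] = max(3+22, 8+19, 13+13, 19+8, 22+3, 20+0) = 27
r[7] = max(3+27, 8+22, 13+19, …, 20+3, 33+0) = 33
r[8] = max(3+33, 8+27, 13+22, …, 33+3, 16+0) = 38
r[9] = max(3+38, 8+33, 13+27, …, 16+3, 27+0) = 41
r[10] = max(3+41, 8+38, 13+33, …, 27+3, 43+0) = 46
Maximum revenue is 46.
Now minimize piece count subject to staying optimal: for each k, pieces[k] = 1 + min over i with p[i]+r[k−i]=r[k] of pieces[k−i].
pieces[7] = 1
pieces[8] = 2
pieces[9] = 2
pieces[10] = 2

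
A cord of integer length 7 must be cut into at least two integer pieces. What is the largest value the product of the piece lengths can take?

Fill P[k] for k=2..7: at each k try every first piece i and multiply by the better of (k−i) uncut or P[k−i].
P[2] = 1×max(1,0) = 1×1 = 1
P[3] = max(1×2, 2×1) = 2
P[4] = max(1×3, 2×2, 3×1) = 4
P[5] = max(1×4, 2×3, 3×2, 4×1) = 6
P[6] = max(1×6, 2×4, 3×3, 4×2, 5×1) = 9
P[7] = max(1×9, 2×6, 3×4, 4×3, 5×2, 6×1) = 12
One optimal split: 3 + 2 + 2; product 3×2×2 = 12.

12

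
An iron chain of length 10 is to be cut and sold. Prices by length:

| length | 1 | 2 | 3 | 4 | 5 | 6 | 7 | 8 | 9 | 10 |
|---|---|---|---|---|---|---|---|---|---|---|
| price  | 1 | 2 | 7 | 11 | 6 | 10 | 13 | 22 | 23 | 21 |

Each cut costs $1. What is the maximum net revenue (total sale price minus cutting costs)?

Build r[k] bottom-up: r[k] = max over allowed piece i of (p[i] + r[k−i]) − 1 per cut.
r[1] = 1
r[2] = max(1+1-1, 2+0) = 2
r[3] = max(1+2-1, 2+1-1, 7+0) = 7
r[4] = max(1+7-1, 2+2-1, 7+1-1, 11+0) = 11
r[5] = max(1+11-1, 2+7-1, 7+2-1, 11+1-1, 6+0) = 11
r[6] = max(1+11-1, 2+11-1, 7+7-1, 11+2-1, 6+1-1, 10+0) = 13
r[7] = max(1+13-1, 2+11-1, 7+11-1, …, 10+1-1, 13+0) = 17
r[8] = max(1+17-1, 2+13-1, 7+11-1, …, 13+1-1, 22+0) = 22
r[9] = max(1+22-1, 2+17-1, 7+13-1, …, 22+1-1, 23+0) = 23
r[10] = max(1+23-1, 2+22-1, 7+17-1, …, 23+1-1, 21+0) = 23
One optimal plan: pieces 9 + 1 (1 cut) → $24 − $1 = $23.

23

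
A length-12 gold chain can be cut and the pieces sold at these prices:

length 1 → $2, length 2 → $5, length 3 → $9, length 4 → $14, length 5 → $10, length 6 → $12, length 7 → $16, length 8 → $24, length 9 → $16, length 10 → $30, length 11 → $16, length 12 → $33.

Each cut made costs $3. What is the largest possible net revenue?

Build v[k] bottom-up: v[k] = max over allowed piece i of (p[i] + v[k−i]) − 3 per cut.
v[1] = 2
v[2] = max(2+2-3, 5+0) = 5
v[3] = max(2+5-3, 5+2-3, 9+0) = 9
v[4] = max(2+9-3, 5+5-3, 9+2-3, 14+0) = 14
v[5] = max(2+14-3, 5+9-3, 9+5-3, 14+2-3, 10+0) = 13
v[6] = max(2+13-3, 5+14-3, 9+9-3, 14+5-3, 10+2-3, 12+0) = 16
v[7] = max(2+16-3, 5+13-3, 9+14-3, …, 12+2-3, 16+0) = 20
v[8] = max(2+20-3, 5+16-3, 9+13-3, …, 16+2-3, 24+0) = 25
v[9] = max(2+25-3, 5+20-3, 9+16-3, …, 24+2-3, 16+0) = 24
v[10] = max(2+24-3, 5+25-3, 9+20-3, …, 16+2-3, 30+0) = 30
v[11] = max(2+30-3, 5+24-3, 9+25-3, …, 30+2-3, 16+0) = 31
v[12] = max(2+31-3, 5+30-3, 9+24-3, …, 16+2-3, 33+0) = 36
One optimal plan: pieces 4 + 4 + 4 (2 cuts) → $42 − $6 = $36.

36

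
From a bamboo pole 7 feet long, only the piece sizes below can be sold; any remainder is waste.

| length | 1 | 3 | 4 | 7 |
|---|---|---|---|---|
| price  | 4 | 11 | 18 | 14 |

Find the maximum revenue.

Let f[k] be the best obtainable value from length k. For each k, try every first piece i and keep the best of price[i] + f[k−i].
f[1] = 4
f[2] = 8  (first piece 1, then f[1]=4)
f[3] = max(4+8, 11+0) = 12
f[4] = max(4+12, 11+4, 18+0) = 18
f[5] = max(4+18, 11+8, 18+4) = 22
f[6] = max(4+22, 11+12, 18+8) = 26
f[7] = max(4+26, 11+18, 18+12, 14+0) = 30
One optimal cutting: 4 + 1 + 1 + 1 → $30.

30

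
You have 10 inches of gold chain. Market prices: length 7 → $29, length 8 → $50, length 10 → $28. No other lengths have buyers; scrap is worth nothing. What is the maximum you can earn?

Let f[k] be the best obtainable value from length k. For each k, try every first piece i and keep the best of price[i] + f[k−i].
f[1] = 0
f[2] = 0
f[3] = 0
f[4] = 0
f[5] = 0
f[6] = 0
f[7] = 29
f[8] = max(29+0, 50+0) = 50
f[9] = max(29+0, 50+0) = 50
f[10] = max(29+0, 50+0, 28+0) = 50
One optimal cutting: pieces 8 with 2 inches of scrap → $50.

50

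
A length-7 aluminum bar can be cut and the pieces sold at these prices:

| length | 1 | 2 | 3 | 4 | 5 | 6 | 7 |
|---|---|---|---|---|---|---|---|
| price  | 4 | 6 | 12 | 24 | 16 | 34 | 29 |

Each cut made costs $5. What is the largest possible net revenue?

Let v[k] be the best obtainable value from length k. For each k, try every first piece i and keep the best of price[i] + v[k−i] minus the 5 cut fee when i<k.
v[1] = 4
v[2] = 6
v[3] = 12
v[4] = 24
v[5] = 23  (first piece 1, then v[4]=24)
v[6] = 34
v[7] = 33  (first piece 1, then v[6]=34)
One optimal plan: pieces 6 + 1 (1 cut) → $38 − $5 = $33.

33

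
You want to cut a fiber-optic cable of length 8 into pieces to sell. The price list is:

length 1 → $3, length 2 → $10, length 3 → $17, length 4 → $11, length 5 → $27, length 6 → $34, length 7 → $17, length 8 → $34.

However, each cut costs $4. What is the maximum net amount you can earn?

Build net[k] bottom-up: net[k] = max over allowed piece i of (p[i] + net[k−i]) − 4 per cut.
net[1] = 3
net[2] = max(3+3-4, 10+0) = 10
net[3] = max(3+10-4, 10+3-4, 17+0) = 17
net[4] = max(3+17-4, 10+10-4, 17+3-4, 11+0) = 16
net[5] = max(3+16-4, 10+17-4, 17+10-4, 11+3-4, 27+0) = 27
net[6] = max(3+27-4, 10+16-4, 17+17-4, 11+10-4, 27+3-4, 34+0) = 34
net[7] = max(3+34-4, 10+27-4, 17+16-4, …, 34+3-4, 17+0) = 33
net[8] = max(3+33-4, 10+34-4, 17+27-4, …, 17+3-4, 34+0) = 40
One optimal plan: pieces 6 + 2 (1 cut) → $44 − $4 = $40.

40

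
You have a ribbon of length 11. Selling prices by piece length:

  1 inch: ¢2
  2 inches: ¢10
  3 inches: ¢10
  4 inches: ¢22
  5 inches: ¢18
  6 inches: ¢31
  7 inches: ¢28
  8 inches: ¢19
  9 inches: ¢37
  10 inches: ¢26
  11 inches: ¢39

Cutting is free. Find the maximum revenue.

56

Let r[k] be the best obtainable value from length k. For each k, try every first piece i and keep the best of price[i] + r[k−i].
r[1] = 2
r[2] = max(2+2, 10+0) = 10
r[3] = max(2+10, 10+2, 10+0) = 12
r[4] = max(2+12, 10+10, 10+2, 22+0) = 22
r[5] = max(2+22, 10+12, 10+10, 22+2, 18+0) = 24
r[6] = max(2+24, 10+22, 10+12, 22+10, 18+2, 31+0) = 32
r[7] = max(2+32, 10+24, 10+22, …, 31+2, 28+0) = 34
r[8] = max(2+34, 10+32, 10+24, …, 28+2, 19+0) = 44
r[9] = max(2+44, 10+34, 10+32, …, 19+2, 37+0) = 46
r[10] = max(2+46, 10+44, 10+34, …, 37+2, 26+0) = 54
r[11] = max(2+54, 10+46, 10+44, …, 26+2, 39+0) = 56
One optimal cutting: 4 + 4 + 2 + 1 → ¢22 + ¢22 + ¢10 + ¢2 = ¢56.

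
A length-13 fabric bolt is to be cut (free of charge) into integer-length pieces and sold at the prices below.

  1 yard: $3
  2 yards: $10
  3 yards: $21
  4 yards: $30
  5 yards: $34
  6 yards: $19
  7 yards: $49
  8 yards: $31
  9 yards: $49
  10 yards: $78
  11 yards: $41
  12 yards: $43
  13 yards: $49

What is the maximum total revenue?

Consider every possible first cut. R[k] is the best of p[i]+R[k−i] over all sellable i≤k.
R[1] = 3
R[2] = 10
R[3] = 21
R[4] = 30
R[5] = 34
R[6] = 42  (first piece 3, then R[3]=21)
R[7] = 51  (first piece 3, then R[4]=30)
R[8] = 60  (first piece 4, then R[4]=30)
R[9] = 64  (first piece 4, then R[5]=34)
R[10] = 78
R[11] = 81  (first piece 1, then R[10]=78)
R[12] = 90  (first piece 4, then R[8]=60)
R[13] = 99  (first piece 3, then R[10]=78)
One optimal cutting: 10 + 3 → $78 + $21 = $99.

99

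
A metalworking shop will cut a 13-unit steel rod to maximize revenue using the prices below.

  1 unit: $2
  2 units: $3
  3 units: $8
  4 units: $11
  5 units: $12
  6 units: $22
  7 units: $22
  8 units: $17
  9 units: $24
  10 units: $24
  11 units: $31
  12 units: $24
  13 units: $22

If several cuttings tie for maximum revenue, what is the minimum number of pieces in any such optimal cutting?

3

Consider every possible first cut. r[k] is the best of p[i]+r[k−i] over all sellable i≤k.
r[1] = 2
r[2] = max(2+2, 3+0) = 4
r[3] = max(2+4, 3+2, 8+0) = 8
r[4] = max(2+8, 3+4, 8+2, 11+0) = 11
r[5] = max(2+11, 3+8, 8+4, 11+2, 12+0) = 13
r[6] = max(2+13, 3+11, 8+8, 11+4, 12+2, 22+0) = 22
r[7] = max(2+22, 3+13, 8+11, …, 22+2, 22+0) = 24
r[8] = max(2+24, 3+22, 8+13, …, 22+2, 17+0) = 26
r[9] = max(2+26, 3+24, 8+22, …, 17+2, 24+0) = 30
r[10] = max(2+30, 3+26, 8+24, …, 24+2, 24+0) = 33
r[11] = max(2+33, 3+30, 8+26, …, 24+2, 31+0) = 35
r[12] = max(2+35, 3+33, 8+30, …, 31+2, 24+0) = 44
r[13] = max(2+44, 3+35, 8+33, …, 24+2, 22+0) = 46
Maximum revenue is $46.
Now minimize piece count subject to staying optimal: for each k, pieces[k] = 1 + min over i with p[i]+r[k−i]=r[k] of pieces[k−i].
pieces[10] = 2
pieces[11] = 3
pieces[12] = 2
pieces[13] = 3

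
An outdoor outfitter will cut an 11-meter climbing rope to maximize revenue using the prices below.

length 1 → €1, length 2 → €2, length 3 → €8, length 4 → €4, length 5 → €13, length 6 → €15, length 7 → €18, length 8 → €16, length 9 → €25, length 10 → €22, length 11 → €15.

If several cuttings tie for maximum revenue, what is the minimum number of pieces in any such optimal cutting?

3

Consider every possible first cut. r[k] is the best of p[i]+r[k−i] over all sellable i≤k.
r[1] = 1
r[2] = max(1+1, 2+0) = 2
r[3] = max(1+2, 2+1, 8+0) = 8
r[4] = max(1+8, 2+2, 8+1, 4+0) = 9
r[5] = max(1+9, 2+8, 8+2, 4+1, 13+0) = 13
r[6] = max(1+13, 2+9, 8+8, 4+2, 13+1, 15+0) = 16
r[7] = max(1+16, 2+13, 8+9, …, 15+1, 18+0) = 18
r[8] = max(1+18, 2+16, 8+13, …, 18+1, 16+0) = 21
r[9] = max(1+21, 2+18, 8+16, …, 16+1, 25+0) = 25
r[10] = max(1+25, 2+21, 8+18, …, 25+1, 22+0) = 26
r[11] = max(1+26, 2+25, 8+21, …, 22+1, 15+0) = 29
Maximum revenue is €29.
Now minimize piece count subject to staying optimal: for each k, pieces[k] = 1 + min over i with p[i]+r[k−i]=r[k] of pieces[k−i].
pieces[8] = 2
pieces[9] = 1
pieces[10] = 2
pieces[11] = 3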